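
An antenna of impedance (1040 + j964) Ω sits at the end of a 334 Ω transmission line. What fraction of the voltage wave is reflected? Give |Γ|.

Γ = (Z_L − Z_0)/(Z_L + Z_0) = (706 + j964)/(1374 + j964)
|Γ| = 1190/1680

|Γ| ≈ 0.712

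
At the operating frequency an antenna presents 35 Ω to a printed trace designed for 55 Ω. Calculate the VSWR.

VSWR ≈ 1.57

For a purely resistive load, VSWR = R_L/Z_0 or Z_0/R_L (whichever > 1) = 55/35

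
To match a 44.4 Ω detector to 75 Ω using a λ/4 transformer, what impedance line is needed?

Z_qwt ≈ 57.7 Ω

Z_qwt = √(Z_0·R_L) = √(75 × 44.4) = √3330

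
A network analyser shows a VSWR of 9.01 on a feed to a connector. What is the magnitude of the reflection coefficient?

|Γ| = (S − 1)/(S + 1) = (9.01 − 1)/(9.01 + 1) = 8.01/10

|Γ| ≈ 0.8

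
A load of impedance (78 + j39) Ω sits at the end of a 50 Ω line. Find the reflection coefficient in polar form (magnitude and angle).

Γ = (Z_L − Z_0)/(Z_L + Z_0) = (28 + j39)/(128 + j39)
|Γ| = 48/134 = 0.359

Γ ≈ 0.359 ∠ 37.4°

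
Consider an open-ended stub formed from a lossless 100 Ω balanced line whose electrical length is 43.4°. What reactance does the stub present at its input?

X_in ≈ -106 Ω (capacitive)

tan(βl) = 0.946
For an open-ended stub, Z_in = −jZ_0·cot(βl) = −jZ_0/tan(βl)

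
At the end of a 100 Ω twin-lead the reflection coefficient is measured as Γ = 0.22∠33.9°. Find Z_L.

Z_L = Z_0·(1 + Γ)/(1 − Γ) = 100·(1.18 + j0.123)/(0.817 − j0.123)

Z_L ≈ 139 + j35.9 Ω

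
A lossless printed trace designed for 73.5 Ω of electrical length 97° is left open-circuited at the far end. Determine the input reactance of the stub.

tan(βl) = -8.14
For an open-circuited stub, Z_in = −jZ_0·cot(βl) = −jZ_0/tan(βl)

X_in ≈ 9.02 Ω (inductive)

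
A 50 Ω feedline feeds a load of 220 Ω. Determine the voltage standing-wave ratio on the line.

Γ = (220 − 50)/(220 + 50) = 0.63
VSWR = (1 + 0.63)/(1 − 0.63)

VSWR ≈ 4.4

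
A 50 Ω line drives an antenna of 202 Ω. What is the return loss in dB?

RL ≈ 4.39 dB

Γ = (202 − 50)/(202 + 50) = 0.603
RL = −20·log₁₀|Γ| = −20·log₁₀(0.603)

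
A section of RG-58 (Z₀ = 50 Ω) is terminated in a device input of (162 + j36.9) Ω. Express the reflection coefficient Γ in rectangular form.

Γ ≈ 0.542 + j0.0797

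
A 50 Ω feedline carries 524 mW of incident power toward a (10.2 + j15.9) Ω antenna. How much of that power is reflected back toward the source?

P_reflected ≈ 248 mW

|Γ| = |(-39.8 + j15.9)/(60.2 + j15.9)| = 0.688
|Γ|² = 0.474
P_refl = |Γ|²·P_inc = 248 mW, P_del = (1 − |Γ|²)·P_inc = 276 mW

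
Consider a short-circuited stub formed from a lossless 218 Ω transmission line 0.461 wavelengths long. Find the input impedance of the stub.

Z_in ≈ −j54.5 Ω

βl = 2π × 0.461 = 166°
tan(βl) = -0.25
For a short-circuited stub, Z_in = jZ_0·tan(βl)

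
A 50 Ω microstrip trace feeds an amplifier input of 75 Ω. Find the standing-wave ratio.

For a purely resistive load, VSWR = R_L/Z_0 or Z_0/R_L (whichever > 1) = 75/50

VSWR ≈ 1.5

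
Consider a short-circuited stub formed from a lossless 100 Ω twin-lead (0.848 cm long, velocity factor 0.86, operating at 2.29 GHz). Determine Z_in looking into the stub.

λ = v/f = 0.86·c / 2.29 GHz = 0.113 m
βl = 2π·l/λ = 2π × 0.0753 = 27.1°
tan(βl) = 0.512
For a short-circuited stub, Z_in = jZ_0·tan(βl)

Z_in ≈ +j51.2 Ω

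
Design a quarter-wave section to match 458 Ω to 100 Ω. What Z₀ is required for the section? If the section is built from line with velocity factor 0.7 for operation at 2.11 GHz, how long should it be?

Z_qwt = √(Z_0·R_L) = √(100 × 458) = √45800
λ = 0.7·c/f = 0.0995 m, so l = λ/4 = 0.0249 m

Z_qwt ≈ 214 Ω; length ≈ 2.49 cm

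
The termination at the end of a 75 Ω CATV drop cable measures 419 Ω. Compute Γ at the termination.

Γ = 0.696

Γ = (Z_L − Z_0)/(Z_L + Z_0) = (419 − 75)/(419 + 75) = 344/494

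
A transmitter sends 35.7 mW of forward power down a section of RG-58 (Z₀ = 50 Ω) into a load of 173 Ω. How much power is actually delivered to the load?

P_delivered ≈ 24.8 mW

Γ = (173 − 50)/(173 + 50) = 0.552
|Γ|² = 0.304
P_refl = |Γ|²·P_inc = 10.9 mW, P_del = (1 − |Γ|²)·P_inc = 24.8 mW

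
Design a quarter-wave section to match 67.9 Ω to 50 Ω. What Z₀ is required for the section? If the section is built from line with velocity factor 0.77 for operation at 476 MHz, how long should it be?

Z_qwt ≈ 58.3 Ω; length ≈ 12.1 cm

Z_qwt = √(Z_0·R_L) = √(50 × 67.9) = √3395
λ = 0.77·c/f = 0.485 m, so l = λ/4 = 0.121 m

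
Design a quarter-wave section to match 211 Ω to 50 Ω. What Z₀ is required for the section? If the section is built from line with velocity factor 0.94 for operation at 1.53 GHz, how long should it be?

Z_qwt ≈ 103 Ω; length ≈ 4.61 cm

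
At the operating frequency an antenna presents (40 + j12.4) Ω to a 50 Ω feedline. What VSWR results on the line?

VSWR ≈ 1.43

Γ = (Z_L − Z_0)/(Z_L + Z_0) = (-10 + j12.4)/(90 + j12.4)
|Γ| = 15.9/90.9 = 0.175
VSWR = (1 + |Γ|)/(1 − |Γ|) = 1.18/0.825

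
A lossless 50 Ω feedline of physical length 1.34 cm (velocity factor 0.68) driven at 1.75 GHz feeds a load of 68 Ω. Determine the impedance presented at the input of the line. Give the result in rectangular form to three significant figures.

λ = v/f = 0.68·c / 1.75 GHz = 0.117 m
βl = 2π·l/λ = 2π × 0.115 = 41.4°
tan(βl) = tan(41.4°) = 0.881
Z_in = Z_0·(Z_L + jZ_0·tanβl)/(Z_0 + jZ_L·tanβl)
     = 50·(68 + j44.1)/(50 + j59.9)

Z_in ≈ 49.6 − j15.4 Ω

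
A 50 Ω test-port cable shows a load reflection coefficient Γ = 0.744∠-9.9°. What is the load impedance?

Z_L = Z_0·(1 + Γ)/(1 − Γ) = 50·(1.73 − j0.128)/(0.267 + j0.128)

Z_L ≈ 255 − j146 Ω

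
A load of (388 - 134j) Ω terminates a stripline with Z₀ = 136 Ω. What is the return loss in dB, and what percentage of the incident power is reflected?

RL ≈ 5.55 dB; 27.8% of incident power reflected

Γ = (252 − j134)/(524 − j134), |Γ| = 0.528
RL = −20·log₁₀(0.528) = 5.55 dB
P_refl/P_inc = |Γ|² = 0.278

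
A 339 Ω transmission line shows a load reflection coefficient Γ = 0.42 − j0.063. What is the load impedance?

Z_L = Z_0·(1 + Γ)/(1 − Γ) = 339·(1.42 − j0.063)/(0.58 + j0.063)

Z_L ≈ 816 − j125 Ω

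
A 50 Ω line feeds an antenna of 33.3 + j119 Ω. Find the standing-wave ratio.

Γ = (Z_L − Z_0)/(Z_L + Z_0) = (-16.7 + j119)/(83.3 + j119)
|Γ| = 120/145 = 0.827
VSWR = (1 + |Γ|)/(1 − |Γ|) = 1.83/0.173

VSWR ≈ 10.6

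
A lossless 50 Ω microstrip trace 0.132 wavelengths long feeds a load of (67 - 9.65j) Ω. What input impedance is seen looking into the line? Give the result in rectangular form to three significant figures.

Z_in ≈ 40.7 − j12.1 Ω

βl = 2π × 0.132 = 47.5°
tan(βl) = tan(47.5°) = 1.09
Z_in = Z_0·(Z_L + jZ_0·tanβl)/(Z_0 + jZ_L·tanβl)
     = 50·(67 + j45)/(60.5 + j73.2)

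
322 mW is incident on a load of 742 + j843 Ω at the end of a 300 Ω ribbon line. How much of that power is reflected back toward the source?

|Γ| = |(442 + j843)/(1042 + j843)| = 0.71
|Γ|² = 0.504
P_refl = |Γ|²·P_inc = 162 mW, P_del = (1 − |Γ|²)·P_inc = 160 mW

P_reflected ≈ 162 mW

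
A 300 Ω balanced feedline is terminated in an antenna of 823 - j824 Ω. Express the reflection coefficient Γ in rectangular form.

Γ ≈ 0.653 − j0.255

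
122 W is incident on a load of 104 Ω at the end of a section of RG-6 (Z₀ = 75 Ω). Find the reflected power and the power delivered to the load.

P_reflected ≈ 3.2 W; P_delivered ≈ 119 W

Γ = (104 − 75)/(104 + 75) = 0.162
|Γ|² = 0.0262
P_refl = |Γ|²·P_inc = 3.2 W, P_del = (1 − |Γ|²)·P_inc = 119 W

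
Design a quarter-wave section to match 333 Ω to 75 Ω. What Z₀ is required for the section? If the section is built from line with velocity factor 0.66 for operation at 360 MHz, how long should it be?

Z_qwt ≈ 158 Ω; length ≈ 13.8 cm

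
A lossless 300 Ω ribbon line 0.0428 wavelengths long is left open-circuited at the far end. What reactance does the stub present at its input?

X_in ≈ -1090 Ω (capacitive)

βl = 2π × 0.0428 = 15.4°
tan(βl) = 0.276
For an open-circuited stub, Z_in = −jZ_0·cot(βl) = −jZ_0/tan(βl)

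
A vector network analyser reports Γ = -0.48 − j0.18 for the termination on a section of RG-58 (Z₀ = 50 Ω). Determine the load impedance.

Z_L ≈ 16.6 − j8.1 Ω

Z_L = Z_0·(1 + Γ)/(1 − Γ) = 50·(0.52 − j0.18)/(1.48 + j0.18)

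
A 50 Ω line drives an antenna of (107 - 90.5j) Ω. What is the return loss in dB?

Γ = (57 − j90.5)/(157 − j90.5), |Γ| = 0.59
RL = −20·log₁₀|Γ| = −20·log₁₀(0.59)

RL ≈ 4.58 dB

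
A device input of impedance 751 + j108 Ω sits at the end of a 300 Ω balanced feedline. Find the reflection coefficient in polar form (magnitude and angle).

Γ = (Z_L − Z_0)/(Z_L + Z_0) = (451 + j108)/(1051 + j108)
|Γ| = 464/1060 = 0.439

Γ ≈ 0.439 ∠ 7.6°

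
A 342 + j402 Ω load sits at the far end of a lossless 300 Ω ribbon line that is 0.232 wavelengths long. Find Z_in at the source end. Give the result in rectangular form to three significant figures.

βl = 2π × 0.232 = 83.5°
tan(βl) = tan(83.5°) = 8.8
Z_in = Z_0·(Z_L + jZ_0·tanβl)/(Z_0 + jZ_L·tanβl)
     = 300·(342 + j3040)/(-3240 + j3010)

Z_in ≈ 124 − j167 Ω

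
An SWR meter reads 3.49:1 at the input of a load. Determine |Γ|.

|Γ| ≈ 0.555

|Γ| = (S − 1)/(S + 1) = (3.49 − 1)/(3.49 + 1) = 2.49/4.49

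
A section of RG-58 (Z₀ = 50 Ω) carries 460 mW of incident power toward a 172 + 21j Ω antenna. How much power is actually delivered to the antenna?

|Γ| = |(122 + j21)/(222 + j21)| = 0.555
|Γ|² = 0.308
P_refl = |Γ|²·P_inc = 142 mW, P_del = (1 − |Γ|²)·P_inc = 318 mW

P_delivered ≈ 318 mW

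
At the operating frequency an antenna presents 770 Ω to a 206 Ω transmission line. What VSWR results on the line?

VSWR ≈ 3.74

Γ = (770 − 206)/(770 + 206) = 0.578
VSWR = (1 + 0.578)/(1 − 0.578)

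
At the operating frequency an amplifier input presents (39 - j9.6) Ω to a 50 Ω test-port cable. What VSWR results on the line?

VSWR ≈ 1.39

Γ = (Z_L − Z_0)/(Z_L + Z_0) = (-11 − j9.6)/(89 − j9.6)
|Γ| = 14.6/89.5 = 0.163
VSWR = (1 + |Γ|)/(1 − |Γ|) = 1.16/0.837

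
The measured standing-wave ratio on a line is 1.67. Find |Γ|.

|Γ| ≈ 0.251

|Γ| = (S − 1)/(S + 1) = (1.67 − 1)/(1.67 + 1) = 0.67/2.67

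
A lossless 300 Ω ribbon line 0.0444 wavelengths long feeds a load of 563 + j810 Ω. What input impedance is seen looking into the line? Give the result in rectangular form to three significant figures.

Z_in ≈ 1790 − j293 Ω

βl = 2π × 0.0444 = 16°
tan(βl) = tan(16°) = 0.286
Z_in = Z_0·(Z_L + jZ_0·tanβl)/(Z_0 + jZ_L·tanβl)
     = 300·(563 + j896)/(68 + j161)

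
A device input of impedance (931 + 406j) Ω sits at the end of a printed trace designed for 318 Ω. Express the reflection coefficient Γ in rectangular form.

Γ = (Z_L − Z_0)/(Z_L + Z_0) = (613 + j406)/(1249 + j406)

Γ ≈ 0.539 + j0.15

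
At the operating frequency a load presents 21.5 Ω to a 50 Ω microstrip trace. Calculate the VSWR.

VSWR ≈ 2.33

Γ = (21.5 − 50)/(21.5 + 50) = -0.399
VSWR = (1 + 0.399)/(1 − 0.399)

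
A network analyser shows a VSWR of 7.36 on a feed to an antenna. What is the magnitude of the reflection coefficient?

|Γ| ≈ 0.761

|Γ| = (S − 1)/(S + 1) = (7.36 − 1)/(7.36 + 1) = 6.36/8.36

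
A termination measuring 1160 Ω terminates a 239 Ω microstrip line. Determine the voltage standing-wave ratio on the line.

VSWR ≈ 4.85

For a purely resistive load, VSWR = R_L/Z_0 or Z_0/R_L (whichever > 1) = 1160/239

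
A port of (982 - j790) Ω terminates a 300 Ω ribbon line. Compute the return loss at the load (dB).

RL ≈ 3.18 dB

Γ = (682 − j790)/(1282 − j790), |Γ| = 0.693
RL = −20·log₁₀|Γ| = −20·log₁₀(0.693)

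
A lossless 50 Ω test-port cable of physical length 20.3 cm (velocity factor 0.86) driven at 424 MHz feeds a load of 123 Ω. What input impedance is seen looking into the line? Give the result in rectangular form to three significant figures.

λ = v/f = 0.86·c / 424 MHz = 0.608 m
βl = 2π·l/λ = 2π × 0.334 = 120°
tan(βl) = tan(120°) = -1.73
Z_in = Z_0·(Z_L + jZ_0·tanβl)/(Z_0 + jZ_L·tanβl)
     = 50·(123 − j86.3)/(50 − j212)

Z_in ≈ 25.7 + j22.9 Ω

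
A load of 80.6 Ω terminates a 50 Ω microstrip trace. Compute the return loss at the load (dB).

Γ = (80.6 − 50)/(80.6 + 50) = 0.234
RL = −20·log₁₀|Γ| = −20·log₁₀(0.234)

RL ≈ 12.6 dB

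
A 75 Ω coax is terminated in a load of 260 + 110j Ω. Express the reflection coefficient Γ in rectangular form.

Γ ≈ 0.596 + j0.133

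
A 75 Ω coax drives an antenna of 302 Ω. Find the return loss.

Γ = (302 − 75)/(302 + 75) = 0.602
RL = −20·log₁₀|Γ| = −20·log₁₀(0.602)

RL ≈ 4.41 dB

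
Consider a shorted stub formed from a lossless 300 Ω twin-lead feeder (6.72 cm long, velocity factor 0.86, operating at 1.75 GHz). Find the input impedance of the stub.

λ = v/f = 0.86·c / 1.75 GHz = 0.147 m
βl = 2π·l/λ = 2π × 0.456 = 164°
tan(βl) = -0.285
For a shorted stub, Z_in = jZ_0·tan(βl)

Z_in ≈ −j85.5 Ω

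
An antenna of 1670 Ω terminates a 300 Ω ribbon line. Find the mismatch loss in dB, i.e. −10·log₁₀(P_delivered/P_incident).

mismatch loss ≈ 2.87 dB

Γ = (1670 − 300)/(1670 + 300) = 0.695
|Γ|² = 0.484, so P_del/P_inc = 1 − |Γ|² = 0.516
ML = −10·log₁₀(1 − |Γ|²)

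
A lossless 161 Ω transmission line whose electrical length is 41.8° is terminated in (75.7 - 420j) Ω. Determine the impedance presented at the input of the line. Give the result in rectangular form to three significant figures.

Z_in ≈ 12.1 − j84.4 Ω

tan(βl) = tan(41.8°) = 0.894
Z_in = Z_0·(Z_L + jZ_0·tanβl)/(Z_0 + jZ_L·tanβl)
     = 161·(75.7 − j276)/(537 + j67.7)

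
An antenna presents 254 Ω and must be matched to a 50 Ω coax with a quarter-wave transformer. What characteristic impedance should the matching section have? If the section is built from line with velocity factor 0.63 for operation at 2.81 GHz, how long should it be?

Z_qwt = √(Z_0·R_L) = √(50 × 254) = √12700
λ = 0.63·c/f = 0.0673 m, so l = λ/4 = 0.0168 m

Z_qwt ≈ 113 Ω; length ≈ 1.68 cm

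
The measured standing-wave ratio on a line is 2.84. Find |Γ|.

|Γ| = (S − 1)/(S + 1) = (2.84 − 1)/(2.84 + 1) = 1.84/3.84

|Γ| ≈ 0.479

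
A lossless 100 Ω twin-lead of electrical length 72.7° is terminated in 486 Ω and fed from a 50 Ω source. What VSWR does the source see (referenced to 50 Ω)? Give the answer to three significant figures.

tan(βl) = 3.21
Z_in = Z_0·(Z_L + jZ_0·tanβl)/(Z_0 + jZ_L·tanβl) = 22.5 − j29.7 Ω
Γ_s = (Z_in − Z_s)/(Z_in + Z_s) = (-27.5 − j29.7)/(72.5 − j29.7), |Γ_s| = 0.517
VSWR = (1 + |Γ_s|)/(1 − |Γ_s|)

VSWR ≈ 3.14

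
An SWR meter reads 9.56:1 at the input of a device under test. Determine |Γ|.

|Γ| = (S − 1)/(S + 1) = (9.56 − 1)/(9.56 + 1) = 8.56/10.6

|Γ| ≈ 0.811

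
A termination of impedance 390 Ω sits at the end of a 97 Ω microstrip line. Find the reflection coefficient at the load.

Γ = 0.602

Γ = (Z_L − Z_0)/(Z_L + Z_0) = (390 − 97)/(390 + 97) = 293/487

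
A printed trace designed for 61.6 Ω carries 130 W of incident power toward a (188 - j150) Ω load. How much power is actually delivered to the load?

|Γ| = |(126.4 − j150)/(249.6 − j150)| = 0.674
|Γ|² = 0.454
P_refl = |Γ|²·P_inc = 59 W, P_del = (1 − |Γ|²)·P_inc = 71 W

P_delivered ≈ 71 W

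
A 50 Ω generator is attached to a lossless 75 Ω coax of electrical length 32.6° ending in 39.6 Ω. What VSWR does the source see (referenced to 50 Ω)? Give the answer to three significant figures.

tan(βl) = 0.64
Z_in = Z_0·(Z_L + jZ_0·tanβl)/(Z_0 + jZ_L·tanβl) = 50.1 + j31.1 Ω
Γ_s = (Z_in − Z_s)/(Z_in + Z_s) = (0.0854 + j31.1)/(100 + j31.1), |Γ_s| = 0.296
VSWR = (1 + |Γ_s|)/(1 − |Γ_s|)

VSWR ≈ 1.84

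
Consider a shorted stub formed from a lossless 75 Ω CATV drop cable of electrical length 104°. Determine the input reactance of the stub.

X_in ≈ -301 Ω (capacitive)

tan(βl) = -4.01
For a shorted stub, Z_in = jZ_0·tan(βl)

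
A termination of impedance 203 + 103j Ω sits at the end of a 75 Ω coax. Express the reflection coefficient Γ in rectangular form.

Γ = (Z_L − Z_0)/(Z_L + Z_0) = (128 + j103)/(278 + j103)

Γ ≈ 0.526 + j0.176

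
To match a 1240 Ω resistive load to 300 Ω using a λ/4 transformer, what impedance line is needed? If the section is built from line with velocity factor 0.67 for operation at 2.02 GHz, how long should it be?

Z_qwt = √(Z_0·R_L) = √(300 × 1240) = √372000
λ = 0.67·c/f = 0.0995 m, so l = λ/4 = 0.0249 m

Z_qwt ≈ 610 Ω; length ≈ 2.49 cm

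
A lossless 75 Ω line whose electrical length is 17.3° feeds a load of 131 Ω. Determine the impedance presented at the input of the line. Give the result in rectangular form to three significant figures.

Z_in ≈ 111 − j37 Ω

tan(βl) = tan(17.3°) = 0.311
Z_in = Z_0·(Z_L + jZ_0·tanβl)/(Z_0 + jZ_L·tanβl)
     = 75·(131 + j23.4)/(75 + j40.8)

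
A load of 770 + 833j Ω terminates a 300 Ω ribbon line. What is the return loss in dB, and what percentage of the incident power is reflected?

RL ≈ 3.03 dB; 49.7% of incident power reflected

Γ = (470 + j833)/(1070 + j833), |Γ| = 0.705
RL = −20·log₁₀(0.705) = 3.03 dB
P_refl/P_inc = |Γ|² = 0.497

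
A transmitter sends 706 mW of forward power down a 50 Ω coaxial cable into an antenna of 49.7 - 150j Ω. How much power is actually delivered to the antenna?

P_delivered ≈ 216 mW

|Γ| = |(-0.3 − j150)/(99.7 − j150)| = 0.833
|Γ|² = 0.694
P_refl = |Γ|²·P_inc = 490 mW, P_del = (1 − |Γ|²)·P_inc = 216 mW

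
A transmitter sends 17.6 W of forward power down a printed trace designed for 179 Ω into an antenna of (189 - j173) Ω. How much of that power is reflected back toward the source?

P_reflected ≈ 3.2 W

|Γ| = |(10 − j173)/(368 − j173)| = 0.426
|Γ|² = 0.182
P_refl = |Γ|²·P_inc = 3.2 W, P_del = (1 − |Γ|²)·P_inc = 14.4 W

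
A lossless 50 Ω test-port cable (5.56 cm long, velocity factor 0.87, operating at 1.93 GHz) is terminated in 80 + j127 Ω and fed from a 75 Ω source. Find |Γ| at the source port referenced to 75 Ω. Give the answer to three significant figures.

λ = v/f = 0.87·c / 1.93 GHz = 0.135 m
βl = 2π·l/λ = 2π × 0.411 = 148°
tan(βl) = -0.625
Z_in = Z_0·(Z_L + jZ_0·tanβl)/(Z_0 + jZ_L·tanβl) = 14.5 + j42.6 Ω
Γ_s = (Z_in − Z_s)/(Z_in + Z_s) = (-60.5 + j42.6)/(89.5 + j42.6), |Γ_s| = 0.747

|Γ| ≈ 0.747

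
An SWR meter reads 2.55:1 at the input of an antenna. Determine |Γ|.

|Γ| = (S − 1)/(S + 1) = (2.55 − 1)/(2.55 + 1) = 1.55/3.55

|Γ| ≈ 0.437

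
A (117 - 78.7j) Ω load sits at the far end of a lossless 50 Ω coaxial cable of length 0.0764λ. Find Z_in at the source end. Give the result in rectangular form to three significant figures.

Z_in ≈ 31 − j49.7 Ω

βl = 2π × 0.0764 = 27.5°
tan(βl) = tan(27.5°) = 0.521
Z_in = Z_0·(Z_L + jZ_0·tanβl)/(Z_0 + jZ_L·tanβl)
     = 50·(117 − j52.7)/(91 + j60.9)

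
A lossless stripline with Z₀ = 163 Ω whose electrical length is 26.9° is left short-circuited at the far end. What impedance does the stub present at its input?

Z_in ≈ +j82.7 Ω

tan(βl) = 0.507
For a short-circuited stub, Z_in = jZ_0·tan(βl)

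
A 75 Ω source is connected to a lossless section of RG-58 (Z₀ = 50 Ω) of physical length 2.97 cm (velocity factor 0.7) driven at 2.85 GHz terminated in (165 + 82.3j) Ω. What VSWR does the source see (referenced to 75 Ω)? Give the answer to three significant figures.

VSWR ≈ 4.41

λ = v/f = 0.7·c / 2.85 GHz = 0.0737 m
βl = 2π·l/λ = 2π × 0.403 = 145°
tan(βl) = -0.697
Z_in = Z_0·(Z_L + jZ_0·tanβl)/(Z_0 + jZ_L·tanβl) = 24.7 + j48.6 Ω
Γ_s = (Z_in − Z_s)/(Z_in + Z_s) = (-50.3 + j48.6)/(99.7 + j48.6), |Γ_s| = 0.63
VSWR = (1 + |Γ_s|)/(1 − |Γ_s|)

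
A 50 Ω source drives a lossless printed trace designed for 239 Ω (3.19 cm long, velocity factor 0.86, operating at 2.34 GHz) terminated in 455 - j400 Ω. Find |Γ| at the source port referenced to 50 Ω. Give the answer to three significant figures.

|Γ| ≈ 0.703

λ = v/f = 0.86·c / 2.34 GHz = 0.11 m
βl = 2π·l/λ = 2π × 0.289 = 104°
tan(βl) = -3.96
Z_in = Z_0·(Z_L + jZ_0·tanβl)/(Z_0 + jZ_L·tanβl) = 85.7 + j124 Ω
Γ_s = (Z_in − Z_s)/(Z_in + Z_s) = (35.7 + j124)/(136 + j124), |Γ_s| = 0.703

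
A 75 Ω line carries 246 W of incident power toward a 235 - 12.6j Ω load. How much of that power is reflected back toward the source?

P_reflected ≈ 65.8 W

|Γ| = |(160 − j12.6)/(310 − j12.6)| = 0.517
|Γ|² = 0.268
P_refl = |Γ|²·P_inc = 65.8 W, P_del = (1 − |Γ|²)·P_inc = 180 W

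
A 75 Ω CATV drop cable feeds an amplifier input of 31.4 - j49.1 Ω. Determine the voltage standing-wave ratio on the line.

Γ = (Z_L − Z_0)/(Z_L + Z_0) = (-43.6 − j49.1)/(106.4 − j49.1)
|Γ| = 65.7/117 = 0.56
VSWR = (1 + |Γ|)/(1 − |Γ|) = 1.56/0.44

VSWR ≈ 3.55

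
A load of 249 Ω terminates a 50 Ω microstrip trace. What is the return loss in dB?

RL ≈ 3.54 dB

Γ = (249 − 50)/(249 + 50) = 0.666
RL = −20·log₁₀|Γ| = −20·log₁₀(0.666)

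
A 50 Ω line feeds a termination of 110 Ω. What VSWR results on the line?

VSWR ≈ 2.2

Γ = (110 − 50)/(110 + 50) = 0.375
VSWR = (1 + 0.375)/(1 − 0.375)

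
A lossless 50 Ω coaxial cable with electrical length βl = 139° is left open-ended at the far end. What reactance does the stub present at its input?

tan(βl) = -0.869
For an open-ended stub, Z_in = −jZ_0·cot(βl) = −jZ_0/tan(βl)

X_in ≈ 57.5 Ω (inductive)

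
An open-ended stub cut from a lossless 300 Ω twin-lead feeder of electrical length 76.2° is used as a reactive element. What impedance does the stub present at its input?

tan(βl) = 4.07
For an open-ended stub, Z_in = −jZ_0·cot(βl) = −jZ_0/tan(βl)

Z_in ≈ −j73.7 Ω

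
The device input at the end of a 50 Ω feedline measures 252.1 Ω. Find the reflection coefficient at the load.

Γ = 0.669

Γ = (Z_L − Z_0)/(Z_L + Z_0) = (252.1 − 50)/(252.1 + 50) = 202.1/302.1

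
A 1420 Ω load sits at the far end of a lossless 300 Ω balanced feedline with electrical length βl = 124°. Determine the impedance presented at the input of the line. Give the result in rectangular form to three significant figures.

tan(βl) = tan(124°) = -1.48
Z_in = Z_0·(Z_L + jZ_0·tanβl)/(Z_0 + jZ_L·tanβl)
     = 300·(1420 − j445)/(300 − j2110)

Z_in ≈ 90.4 + j189 Ω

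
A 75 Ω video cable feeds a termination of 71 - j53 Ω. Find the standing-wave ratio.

VSWR ≈ 2.04

Γ = (Z_L − Z_0)/(Z_L + Z_0) = (-4 − j53)/(146 − j53)
|Γ| = 53.2/155 = 0.342
VSWR = (1 + |Γ|)/(1 − |Γ|) = 1.34/0.658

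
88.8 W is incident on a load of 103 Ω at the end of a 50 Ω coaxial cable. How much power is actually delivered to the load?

P_delivered ≈ 78.1 W

Γ = (103 − 50)/(103 + 50) = 0.346
|Γ|² = 0.12
P_refl = |Γ|²·P_inc = 10.7 W, P_del = (1 − |Γ|²)·P_inc = 78.1 W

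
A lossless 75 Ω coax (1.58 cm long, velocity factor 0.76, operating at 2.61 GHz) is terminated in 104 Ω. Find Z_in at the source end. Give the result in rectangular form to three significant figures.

Z_in ≈ 59.1 − j15 Ω

λ = v/f = 0.76·c / 2.61 GHz = 0.0874 m
βl = 2π·l/λ = 2π × 0.181 = 65.1°
tan(βl) = tan(65.1°) = 2.16
Z_in = Z_0·(Z_L + jZ_0·tanβl)/(Z_0 + jZ_L·tanβl)
     = 75·(104 + j162)/(75 + j224)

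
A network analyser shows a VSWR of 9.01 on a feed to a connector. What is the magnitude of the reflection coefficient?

|Γ| = (S − 1)/(S + 1) = (9.01 − 1)/(9.01 + 1) = 8.01/10

|Γ| ≈ 0.8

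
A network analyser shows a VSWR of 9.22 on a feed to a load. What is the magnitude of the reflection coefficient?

|Γ| = (S − 1)/(S + 1) = (9.22 − 1)/(9.22 + 1) = 8.22/10.2

|Γ| ≈ 0.804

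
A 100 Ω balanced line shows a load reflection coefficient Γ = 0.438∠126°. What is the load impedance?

Z_L = Z_0·(1 + Γ)/(1 − Γ) = 100·(0.743 + j0.354)/(1.26 − j0.354)

Z_L ≈ 47.4 + j41.5 Ω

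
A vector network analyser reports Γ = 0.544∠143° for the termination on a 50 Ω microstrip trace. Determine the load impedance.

Z_L ≈ 16.3 + j15.1 Ω

Z_L = Z_0·(1 + Γ)/(1 − Γ) = 50·(0.566 + j0.327)/(1.43 − j0.327)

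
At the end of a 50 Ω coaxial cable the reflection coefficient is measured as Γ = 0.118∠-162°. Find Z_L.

Z_L ≈ 39.8 − j2.94 Ω

Z_L = Z_0·(1 + Γ)/(1 − Γ) = 50·(0.888 − j0.0365)/(1.11 + j0.0365)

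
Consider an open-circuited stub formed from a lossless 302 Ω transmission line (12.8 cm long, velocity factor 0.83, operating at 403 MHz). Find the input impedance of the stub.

Z_in ≈ −j83.3 Ω

λ = v/f = 0.83·c / 403 MHz = 0.618 m
βl = 2π·l/λ = 2π × 0.207 = 74.6°
tan(βl) = 3.63
For an open-circuited stub, Z_in = −jZ_0·cot(βl) = −jZ_0/tan(βl)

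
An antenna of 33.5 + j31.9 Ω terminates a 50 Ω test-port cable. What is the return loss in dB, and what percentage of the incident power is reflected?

Γ = (-16.5 + j31.9)/(83.5 + j31.9), |Γ| = 0.402
RL = −20·log₁₀(0.402) = 7.92 dB
P_refl/P_inc = |Γ|² = 0.161

RL ≈ 7.92 dB; 16.1% of incident power reflected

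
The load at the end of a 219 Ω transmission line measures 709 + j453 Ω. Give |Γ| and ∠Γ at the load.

Γ ≈ 0.646 ∠ 16.7°

Γ = (Z_L − Z_0)/(Z_L + Z_0) = (490 + j453)/(928 + j453)
|Γ| = 667/1030 = 0.646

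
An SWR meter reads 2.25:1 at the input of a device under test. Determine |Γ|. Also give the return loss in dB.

|Γ| ≈ 0.385; return loss ≈ 8.3 dB

|Γ| = (S − 1)/(S + 1) = (2.25 − 1)/(2.25 + 1) = 1.25/3.25
RL = −20·log₁₀|Γ| = −20·log₁₀(0.385)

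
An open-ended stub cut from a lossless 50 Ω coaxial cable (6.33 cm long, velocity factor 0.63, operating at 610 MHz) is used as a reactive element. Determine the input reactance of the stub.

λ = v/f = 0.63·c / 610 MHz = 0.31 m
βl = 2π·l/λ = 2π × 0.204 = 73.5°
tan(βl) = 3.39
For an open-ended stub, Z_in = −jZ_0·cot(βl) = −jZ_0/tan(βl)

X_in ≈ -14.8 Ω (capacitive)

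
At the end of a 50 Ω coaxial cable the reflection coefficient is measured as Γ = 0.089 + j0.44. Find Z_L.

Z_L = Z_0·(1 + Γ)/(1 − Γ) = 50·(1.09 + j0.44)/(0.911 − j0.44)

Z_L ≈ 39 + j43 Ω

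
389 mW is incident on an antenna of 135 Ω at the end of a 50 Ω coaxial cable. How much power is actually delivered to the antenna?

P_delivered ≈ 307 mW

Γ = (135 − 50)/(135 + 50) = 0.459
|Γ|² = 0.211
P_refl = |Γ|²·P_inc = 82.1 mW, P_del = (1 − |Γ|²)·P_inc = 307 mW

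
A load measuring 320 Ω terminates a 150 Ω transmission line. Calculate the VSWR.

Γ = (320 − 150)/(320 + 150) = 0.362
VSWR = (1 + 0.362)/(1 − 0.362)

VSWR ≈ 2.13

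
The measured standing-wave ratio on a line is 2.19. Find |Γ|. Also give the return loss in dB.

|Γ| = (S − 1)/(S + 1) = (2.19 − 1)/(2.19 + 1) = 1.19/3.19
RL = −20·log₁₀|Γ| = −20·log₁₀(0.373)

|Γ| ≈ 0.373; return loss ≈ 8.56 dB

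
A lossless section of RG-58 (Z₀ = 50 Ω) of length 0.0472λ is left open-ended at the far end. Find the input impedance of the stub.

Z_in ≈ −j164 Ω

βl = 2π × 0.0472 = 17°
tan(βl) = 0.306
For an open-ended stub, Z_in = −jZ_0·cot(βl) = −jZ_0/tan(βl)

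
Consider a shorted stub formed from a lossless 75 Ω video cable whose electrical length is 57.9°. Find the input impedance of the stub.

tan(βl) = 1.59
For a shorted stub, Z_in = jZ_0·tan(βl)

Z_in ≈ +j120 Ω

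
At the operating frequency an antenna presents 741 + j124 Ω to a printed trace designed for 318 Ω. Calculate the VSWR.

VSWR ≈ 2.41

Γ = (Z_L − Z_0)/(Z_L + Z_0) = (423 + j124)/(1059 + j124)
|Γ| = 441/1070 = 0.413
VSWR = (1 + |Γ|)/(1 − |Γ|) = 1.41/0.587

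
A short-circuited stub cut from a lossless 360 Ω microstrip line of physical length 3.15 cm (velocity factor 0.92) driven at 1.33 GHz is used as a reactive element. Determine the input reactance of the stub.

X_in ≈ 507 Ω (inductive)

λ = v/f = 0.92·c / 1.33 GHz = 0.208 m
βl = 2π·l/λ = 2π × 0.152 = 54.6°
tan(βl) = 1.41
For a short-circuited stub, Z_in = jZ_0·tan(βl)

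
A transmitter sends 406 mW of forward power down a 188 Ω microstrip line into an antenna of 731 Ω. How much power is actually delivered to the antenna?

Γ = (731 − 188)/(731 + 188) = 0.591
|Γ|² = 0.349
P_refl = |Γ|²·P_inc = 142 mW, P_del = (1 − |Γ|²)·P_inc = 264 mW

P_delivered ≈ 264 mW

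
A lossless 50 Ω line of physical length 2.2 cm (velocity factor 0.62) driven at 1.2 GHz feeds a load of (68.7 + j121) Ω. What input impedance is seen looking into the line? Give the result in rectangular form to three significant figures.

Z_in ≈ 25.3 − j70 Ω

λ = v/f = 0.62·c / 1.2 GHz = 0.155 m
βl = 2π·l/λ = 2π × 0.142 = 51.1°
tan(βl) = tan(51.1°) = 1.24
Z_in = Z_0·(Z_L + jZ_0·tanβl)/(Z_0 + jZ_L·tanβl)
     = 50·(68.7 + j183)/(-99.9 + j85.1)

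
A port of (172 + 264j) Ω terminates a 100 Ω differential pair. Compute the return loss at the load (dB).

RL ≈ 2.83 dB

Γ = (72 + j264)/(272 + j264), |Γ| = 0.722
RL = −20·log₁₀|Γ| = −20·log₁₀(0.722)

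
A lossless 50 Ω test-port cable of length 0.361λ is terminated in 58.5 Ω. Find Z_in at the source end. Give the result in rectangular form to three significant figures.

βl = 2π × 0.361 = 130°
tan(βl) = tan(130°) = -1.19
Z_in = Z_0·(Z_L + jZ_0·tanβl)/(Z_0 + jZ_L·tanβl)
     = 50·(58.5 − j59.7)/(50 − j69.8)

Z_in ≈ 48.1 + j7.46 Ω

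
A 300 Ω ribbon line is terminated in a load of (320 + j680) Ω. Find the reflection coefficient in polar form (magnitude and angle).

Γ ≈ 0.739 ∠ 40.7°

Γ = (Z_L − Z_0)/(Z_L + Z_0) = (20 + j680)/(620 + j680)
|Γ| = 680/920 = 0.739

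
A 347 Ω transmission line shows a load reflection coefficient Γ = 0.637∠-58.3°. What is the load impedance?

Z_L = Z_0·(1 + Γ)/(1 − Γ) = 347·(1.33 − j0.542)/(0.665 + j0.542)

Z_L ≈ 280 − j511 Ω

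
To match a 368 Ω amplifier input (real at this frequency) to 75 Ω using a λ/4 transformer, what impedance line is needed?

Z_qwt ≈ 166 Ω

Z_qwt = √(Z_0·R_L) = √(75 × 368) = √27600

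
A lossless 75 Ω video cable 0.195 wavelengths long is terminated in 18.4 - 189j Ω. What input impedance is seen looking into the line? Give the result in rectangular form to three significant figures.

βl = 2π × 0.195 = 70.2°
tan(βl) = tan(70.2°) = 2.78
Z_in = Z_0·(Z_L + jZ_0·tanβl)/(Z_0 + jZ_L·tanβl)
     = 75·(18.4 + j19.3)/(600 + j51.1)

Z_in ≈ 2.49 + j2.2 Ω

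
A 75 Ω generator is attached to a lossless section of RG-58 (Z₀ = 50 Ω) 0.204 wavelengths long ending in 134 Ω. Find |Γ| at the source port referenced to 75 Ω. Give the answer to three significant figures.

|Γ| ≈ 0.588

βl = 2π × 0.204 = 73.4°
tan(βl) = 3.36
Z_in = Z_0·(Z_L + jZ_0·tanβl)/(Z_0 + jZ_L·tanβl) = 20.1 − j12.6 Ω
Γ_s = (Z_in − Z_s)/(Z_in + Z_s) = (-54.9 − j12.6)/(95.1 − j12.6), |Γ_s| = 0.588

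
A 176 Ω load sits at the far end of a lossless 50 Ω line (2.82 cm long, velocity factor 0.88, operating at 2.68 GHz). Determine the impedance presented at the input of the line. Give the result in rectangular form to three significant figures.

Z_in ≈ 14.9 + j10.6 Ω

λ = v/f = 0.88·c / 2.68 GHz = 0.0985 m
βl = 2π·l/λ = 2π × 0.286 = 103°
tan(βl) = tan(103°) = -4.31
Z_in = Z_0·(Z_L + jZ_0·tanβl)/(Z_0 + jZ_L·tanβl)
     = 50·(176 − j216)/(50 − j759)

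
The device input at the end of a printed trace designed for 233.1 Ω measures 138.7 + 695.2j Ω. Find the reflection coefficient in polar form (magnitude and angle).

Γ ≈ 0.89 ∠ 35.9°

Γ = (Z_L − Z_0)/(Z_L + Z_0) = (-94.4 + j695.2)/(371.8 + j695.2)
|Γ| = 702/788 = 0.89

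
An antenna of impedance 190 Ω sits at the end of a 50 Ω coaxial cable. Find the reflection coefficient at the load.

Γ = (Z_L − Z_0)/(Z_L + Z_0) = (190 − 50)/(190 + 50) = 140/240

Γ = 0.583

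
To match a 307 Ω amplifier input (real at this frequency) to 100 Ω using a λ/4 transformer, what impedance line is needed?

Z_qwt ≈ 175 Ω

Z_qwt = √(Z_0·R_L) = √(100 × 307) = √30700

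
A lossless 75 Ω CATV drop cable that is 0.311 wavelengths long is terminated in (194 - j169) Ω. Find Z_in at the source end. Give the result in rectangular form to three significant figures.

Z_in ≈ 22.3 + j46.2 Ω

βl = 2π × 0.311 = 112°
tan(βl) = tan(112°) = -2.48
Z_in = Z_0·(Z_L + jZ_0·tanβl)/(Z_0 + jZ_L·tanβl)
     = 75·(194 − j355)/(-344 − j481)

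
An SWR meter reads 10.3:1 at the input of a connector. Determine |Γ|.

|Γ| = (S − 1)/(S + 1) = (10.3 − 1)/(10.3 + 1) = 9.3/11.3

|Γ| ≈ 0.823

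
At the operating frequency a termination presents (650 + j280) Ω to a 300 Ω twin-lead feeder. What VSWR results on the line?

VSWR ≈ 2.65

Γ = (Z_L − Z_0)/(Z_L + Z_0) = (350 + j280)/(950 + j280)
|Γ| = 448/990 = 0.453
VSWR = (1 + |Γ|)/(1 − |Γ|) = 1.45/0.547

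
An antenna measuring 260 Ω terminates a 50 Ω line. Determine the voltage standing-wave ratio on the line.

For a purely resistive load, VSWR = R_L/Z_0 or Z_0/R_L (whichever > 1) = 260/50

VSWR ≈ 5.2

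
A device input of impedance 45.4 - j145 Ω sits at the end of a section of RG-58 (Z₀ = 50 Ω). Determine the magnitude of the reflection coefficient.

|Γ| ≈ 0.836

Γ = (Z_L − Z_0)/(Z_L + Z_0) = (-4.6 − j145)/(95.4 − j145)
|Γ| = 145/174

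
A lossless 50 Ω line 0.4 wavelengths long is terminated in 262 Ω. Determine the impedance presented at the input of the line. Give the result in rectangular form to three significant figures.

βl = 2π × 0.4 = 144°
tan(βl) = tan(144°) = -0.727
Z_in = Z_0·(Z_L + jZ_0·tanβl)/(Z_0 + jZ_L·tanβl)
     = 50·(262 − j36.3)/(50 − j190)

Z_in ≈ 25.8 + j62 Ω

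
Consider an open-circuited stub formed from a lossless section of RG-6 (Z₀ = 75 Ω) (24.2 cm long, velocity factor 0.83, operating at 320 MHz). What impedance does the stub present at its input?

Z_in ≈ +j30.2 Ω

λ = v/f = 0.83·c / 320 MHz = 0.778 m
βl = 2π·l/λ = 2π × 0.311 = 112°
tan(βl) = -2.48
For an open-circuited stub, Z_in = −jZ_0·cot(βl) = −jZ_0/tan(βl)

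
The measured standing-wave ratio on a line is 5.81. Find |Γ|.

|Γ| ≈ 0.706

|Γ| = (S − 1)/(S + 1) = (5.81 − 1)/(5.81 + 1) = 4.81/6.81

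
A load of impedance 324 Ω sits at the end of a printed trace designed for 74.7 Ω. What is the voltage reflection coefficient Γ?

Γ = 0.625

Γ = (Z_L − Z_0)/(Z_L + Z_0) = (324 − 74.7)/(324 + 74.7) = 249.3/398.7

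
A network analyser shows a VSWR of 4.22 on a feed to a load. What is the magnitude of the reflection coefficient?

|Γ| ≈ 0.617

|Γ| = (S − 1)/(S + 1) = (4.22 − 1)/(4.22 + 1) = 3.22/5.22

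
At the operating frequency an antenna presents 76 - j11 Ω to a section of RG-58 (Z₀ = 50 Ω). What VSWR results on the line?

VSWR ≈ 1.57

Γ = (Z_L − Z_0)/(Z_L + Z_0) = (26 − j11)/(126 − j11)
|Γ| = 28.2/126 = 0.223
VSWR = (1 + |Γ|)/(1 − |Γ|) = 1.22/0.777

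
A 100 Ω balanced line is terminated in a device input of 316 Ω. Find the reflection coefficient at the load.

Γ = 0.519

Γ = (Z_L − Z_0)/(Z_L + Z_0) = (316 − 100)/(316 + 100) = 216/416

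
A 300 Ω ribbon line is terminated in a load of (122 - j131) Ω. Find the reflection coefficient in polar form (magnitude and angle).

Γ ≈ 0.5 ∠ -126°

Γ = (Z_L − Z_0)/(Z_L + Z_0) = (-178 − j131)/(422 − j131)
|Γ| = 221/442 = 0.5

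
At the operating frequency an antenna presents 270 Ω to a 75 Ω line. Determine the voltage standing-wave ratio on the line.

Γ = (270 − 75)/(270 + 75) = 0.565
VSWR = (1 + 0.565)/(1 − 0.565)

VSWR ≈ 3.6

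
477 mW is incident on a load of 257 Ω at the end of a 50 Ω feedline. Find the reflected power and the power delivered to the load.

P_reflected ≈ 217 mW; P_delivered ≈ 260 mW

Γ = (257 − 50)/(257 + 50) = 0.674
|Γ|² = 0.455
P_refl = |Γ|²·P_inc = 217 mW, P_del = (1 − |Γ|²)·P_inc = 260 mW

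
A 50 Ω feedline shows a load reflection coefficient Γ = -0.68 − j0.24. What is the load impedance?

Z_L = Z_0·(1 + Γ)/(1 − Γ) = 50·(0.32 − j0.24)/(1.68 + j0.24)

Z_L ≈ 8.33 − j8.33 Ω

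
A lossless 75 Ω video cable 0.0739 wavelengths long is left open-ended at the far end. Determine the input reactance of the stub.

X_in ≈ -150 Ω (capacitive)

βl = 2π × 0.0739 = 26.6°
tan(βl) = 0.501
For an open-ended stub, Z_in = −jZ_0·cot(βl) = −jZ_0/tan(βl)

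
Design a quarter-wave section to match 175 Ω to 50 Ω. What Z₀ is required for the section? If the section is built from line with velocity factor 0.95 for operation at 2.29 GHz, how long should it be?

Z_qwt = √(Z_0·R_L) = √(50 × 175) = √8750
λ = 0.95·c/f = 0.124 m, so l = λ/4 = 0.0311 m

Z_qwt ≈ 93.5 Ω; length ≈ 3.11 cm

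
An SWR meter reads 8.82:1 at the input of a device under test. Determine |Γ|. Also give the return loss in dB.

|Γ| = (S − 1)/(S + 1) = (8.82 − 1)/(8.82 + 1) = 7.82/9.82
RL = −20·log₁₀|Γ| = −20·log₁₀(0.796)

|Γ| ≈ 0.796; return loss ≈ 1.98 dB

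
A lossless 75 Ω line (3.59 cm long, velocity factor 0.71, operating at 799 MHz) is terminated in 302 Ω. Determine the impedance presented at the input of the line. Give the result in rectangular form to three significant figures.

Z_in ≈ 31.7 − j59.4 Ω

λ = v/f = 0.71·c / 799 MHz = 0.267 m
βl = 2π·l/λ = 2π × 0.135 = 48.5°
tan(βl) = tan(48.5°) = 1.13
Z_in = Z_0·(Z_L + jZ_0·tanβl)/(Z_0 + jZ_L·tanβl)
     = 75·(302 + j84.7)/(75 + j341)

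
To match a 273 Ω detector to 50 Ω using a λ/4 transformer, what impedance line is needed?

Z_qwt ≈ 117 Ω

Z_qwt = √(Z_0·R_L) = √(50 × 273) = √13650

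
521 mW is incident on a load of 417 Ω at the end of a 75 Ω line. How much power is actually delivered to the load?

Γ = (417 − 75)/(417 + 75) = 0.695
|Γ|² = 0.483
P_refl = |Γ|²·P_inc = 252 mW, P_del = (1 − |Γ|²)·P_inc = 269 mW

P_delivered ≈ 269 mW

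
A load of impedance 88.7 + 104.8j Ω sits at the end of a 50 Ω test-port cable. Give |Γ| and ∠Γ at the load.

Γ = (Z_L − Z_0)/(Z_L + Z_0) = (38.7 + j104.8)/(138.7 + j104.8)
|Γ| = 112/174 = 0.643

Γ ≈ 0.643 ∠ 32.7°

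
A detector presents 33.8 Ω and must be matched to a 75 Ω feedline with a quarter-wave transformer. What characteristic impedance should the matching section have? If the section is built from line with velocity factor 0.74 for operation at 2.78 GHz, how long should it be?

Z_qwt ≈ 50.3 Ω; length ≈ 2 cm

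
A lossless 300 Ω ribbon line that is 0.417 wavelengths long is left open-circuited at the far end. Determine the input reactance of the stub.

βl = 2π × 0.417 = 150°
tan(βl) = -0.575
For an open-circuited stub, Z_in = −jZ_0·cot(βl) = −jZ_0/tan(βl)

X_in ≈ 522 Ω (inductive)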